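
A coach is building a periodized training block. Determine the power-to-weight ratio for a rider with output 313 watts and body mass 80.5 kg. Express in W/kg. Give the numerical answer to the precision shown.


P/W = 313 / 80.5 = 3.888 W/kg

3.888 W/kg


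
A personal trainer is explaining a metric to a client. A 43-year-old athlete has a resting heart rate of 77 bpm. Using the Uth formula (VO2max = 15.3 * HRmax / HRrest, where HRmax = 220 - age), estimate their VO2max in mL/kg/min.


HRmax = 220 - 43 = 177 bpm
Ratio = HRmax / HRrest = 177 / 77 = 2.2987
VO2max = 15.3 * 2.2987 = 35.17 mL/kg/min

35.17 mL/kg/min


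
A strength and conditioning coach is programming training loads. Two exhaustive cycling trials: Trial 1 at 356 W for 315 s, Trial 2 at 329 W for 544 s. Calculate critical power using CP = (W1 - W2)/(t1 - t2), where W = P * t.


W1 = 356 * 315 = 112140 J
W2 = 329 * 544 = 178976 J
CP = (112140 - 178976) / (315 - 544)
= -66836 / -229
= 291.86 W

291.86 W


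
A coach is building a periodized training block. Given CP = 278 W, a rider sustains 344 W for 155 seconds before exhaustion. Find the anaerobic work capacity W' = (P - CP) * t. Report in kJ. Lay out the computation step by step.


Excess power = 344 - 278 = 66 W
Work above CP = 66 * 155 = 10230 J
W' = 10.23 kJ

10.23 kJ


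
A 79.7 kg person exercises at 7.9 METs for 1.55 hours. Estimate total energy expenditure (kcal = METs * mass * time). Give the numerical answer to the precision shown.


Energy = METs * mass(kg) * time(h)
= 7.9 * 79.7 * 1.55
= 975.93 kcal

975.93 kcal


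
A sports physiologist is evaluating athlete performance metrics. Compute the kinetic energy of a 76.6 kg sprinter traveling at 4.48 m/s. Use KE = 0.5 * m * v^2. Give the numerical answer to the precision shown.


Velocity squared = 20.0704
KE = 0.5 * 76.6 * 20.0704 = 768.7 J

768.7 J


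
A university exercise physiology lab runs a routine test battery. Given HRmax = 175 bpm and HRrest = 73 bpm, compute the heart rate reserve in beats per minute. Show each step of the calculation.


Heart rate reserve = maximum HR minus resting HR
HRR = 175 - 73 = 102 bpm

102 bpm


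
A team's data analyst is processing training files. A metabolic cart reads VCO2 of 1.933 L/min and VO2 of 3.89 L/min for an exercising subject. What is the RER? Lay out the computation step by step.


RER = VCO2 / VO2 = 1.933 / 3.89 = 0.4969

0.4969


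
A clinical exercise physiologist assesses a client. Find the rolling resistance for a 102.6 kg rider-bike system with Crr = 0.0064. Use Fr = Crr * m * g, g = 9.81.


m * g = 102.6 * 9.81 = 1006.506 N
Fr = 0.0064 * 1006.506 = 6.442 N

6.442 N


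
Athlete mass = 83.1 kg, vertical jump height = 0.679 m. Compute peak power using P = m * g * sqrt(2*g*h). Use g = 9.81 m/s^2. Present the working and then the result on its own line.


sqrt(2 * 9.81 * 0.679) = sqrt(13.32198) = 3.649929 m/s
P = 83.1 * 9.81 * 3.649929
= 2975.46 W

2975.46 W


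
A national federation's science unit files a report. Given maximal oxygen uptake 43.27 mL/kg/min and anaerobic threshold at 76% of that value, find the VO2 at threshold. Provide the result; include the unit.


Percentage as decimal = 0.76
VO2 at AT = 43.27 * 0.76 = 32.89 mL/kg/min

32.89 mL/kg/min


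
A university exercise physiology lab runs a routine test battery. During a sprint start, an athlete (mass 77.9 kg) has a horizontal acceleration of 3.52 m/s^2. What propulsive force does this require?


Propulsive force = mass * acceleration
= 77.9 kg * 3.52 m/s^2
= 274.21 N

274.21 N


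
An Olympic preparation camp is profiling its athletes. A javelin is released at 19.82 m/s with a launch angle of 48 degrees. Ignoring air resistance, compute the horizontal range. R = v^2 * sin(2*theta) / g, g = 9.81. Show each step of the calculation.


Launch speed squared = 392.8324
sin(2 * 48 deg) = 0.994522
Range = 392.8324 * 0.994522 / 9.81
= 39.825 m

39.825 m


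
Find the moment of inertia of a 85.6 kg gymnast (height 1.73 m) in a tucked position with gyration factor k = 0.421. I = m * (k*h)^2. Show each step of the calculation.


Radius of gyration = 0.421 * 1.73 = 0.72833 m
I = 85.6 * 0.72833^2
= 85.6 * 0.530465
= 45.408 kg*m^2

45.408 kg*m^2


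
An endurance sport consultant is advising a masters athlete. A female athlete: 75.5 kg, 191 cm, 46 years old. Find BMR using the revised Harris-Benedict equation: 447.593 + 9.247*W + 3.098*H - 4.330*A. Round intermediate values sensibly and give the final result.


Intercept = 447.593
Weight contribution = 9.247 * 75.5 = 698.1485
Height contribution = 3.098 * 191 = 591.718
Age contribution = 4.33 * 46 = 199.18
BMR = 447.593 + 698.1485 + 591.718 - 199.18
= 1538.28 kcal/day

1538.28 kcal/day


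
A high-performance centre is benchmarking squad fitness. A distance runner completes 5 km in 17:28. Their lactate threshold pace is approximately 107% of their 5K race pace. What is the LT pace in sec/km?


Convert to seconds: 17 min 28 s = 1048 s
Pace per km = 1048 / 5 = 209.6 s/km
LT pace = 209.6 * 1.07 = 224.27 s/km

224.27 s/km


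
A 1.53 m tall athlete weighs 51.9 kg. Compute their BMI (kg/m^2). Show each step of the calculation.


height^2 = 2.3409 m^2
BMI = 51.9 / 2.3409 = 22.17 kg/m^2

22.17 kg/m^2


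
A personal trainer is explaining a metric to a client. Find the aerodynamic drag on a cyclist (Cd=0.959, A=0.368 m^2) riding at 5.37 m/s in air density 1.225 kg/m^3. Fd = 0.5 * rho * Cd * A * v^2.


Fd = 0.5 * 1.225 * 0.959 * 0.368 * 5.37^2
= 0.5 * 1.225 * 0.959 * 0.368 * 28.8369
= 6.233 N

6.233 N


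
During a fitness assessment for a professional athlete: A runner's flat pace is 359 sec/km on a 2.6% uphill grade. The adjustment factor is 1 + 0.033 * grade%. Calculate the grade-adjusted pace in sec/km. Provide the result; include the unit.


Factor = 1 + 0.033 * 2.6 = 1.0858
Adjusted pace = 359 * 1.0858
= 389.8 sec/km

389.8 s/km


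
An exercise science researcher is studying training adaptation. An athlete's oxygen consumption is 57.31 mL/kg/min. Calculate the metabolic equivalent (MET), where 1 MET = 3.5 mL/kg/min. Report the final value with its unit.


MET = VO2 / 3.5
= 57.31 / 3.5
= 16.37 METs

16.37 METs


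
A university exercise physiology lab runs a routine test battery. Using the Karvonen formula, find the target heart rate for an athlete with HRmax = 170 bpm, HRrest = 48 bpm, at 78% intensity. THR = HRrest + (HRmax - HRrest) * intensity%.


HRR = 170 - 48 = 122
THR = 48 + 122 * 0.78
= 48 + 95.16
= 143.16 bpm

143.16 bpm


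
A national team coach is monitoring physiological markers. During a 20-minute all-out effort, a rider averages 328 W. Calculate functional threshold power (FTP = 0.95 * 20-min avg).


FTP = 0.95 * 328
= 311.6 W

311.6 W


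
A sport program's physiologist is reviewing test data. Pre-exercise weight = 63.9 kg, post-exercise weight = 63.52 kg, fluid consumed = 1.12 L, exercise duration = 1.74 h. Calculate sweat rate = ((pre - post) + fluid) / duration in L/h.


Weight loss = 63.9 - 63.52 = 0.38 kg (approx L)
Total sweat = 0.38 + 1.12 = 1.5 L
Sweat rate = 1.5 / 1.74 = 0.862 L/h

0.862 L/h


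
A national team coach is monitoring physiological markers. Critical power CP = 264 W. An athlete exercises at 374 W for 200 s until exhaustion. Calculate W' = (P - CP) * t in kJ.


P - CP = 374 - 264 = 110 W
W' = 110 * 200 = 22000 J
= 22000 / 1000 = 22.0 kJ

22.0 kJ


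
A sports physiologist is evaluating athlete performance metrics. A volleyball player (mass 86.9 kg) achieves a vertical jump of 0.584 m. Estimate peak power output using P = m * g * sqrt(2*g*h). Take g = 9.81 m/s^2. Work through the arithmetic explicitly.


2 * g * h = 2 * 9.81 * 0.584 = 11.45808
sqrt(11.45808) = 3.384979 m/s
P = 86.9 * 9.81 * 3.384979 = 2885.66 W

2885.66 W


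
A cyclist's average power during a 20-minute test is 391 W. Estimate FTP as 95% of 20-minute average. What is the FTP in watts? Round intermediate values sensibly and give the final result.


FTP = 20-min power * 0.95
= 391 * 0.95
= 371.45 W

371.45 W


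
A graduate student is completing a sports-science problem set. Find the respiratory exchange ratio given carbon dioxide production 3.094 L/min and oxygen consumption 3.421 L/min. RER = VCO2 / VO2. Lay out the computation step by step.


VCO2 = 3.094 L/min
VO2 = 3.421 L/min
RER = 3.094 / 3.421 = 0.9044

0.9044


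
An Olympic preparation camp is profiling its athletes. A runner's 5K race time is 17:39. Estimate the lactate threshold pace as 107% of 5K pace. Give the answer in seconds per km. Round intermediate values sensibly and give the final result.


Total race time = 17*60 + 39 = 1059 seconds
5K pace = 1059 / 5 = 211.8 sec/km
LT pace = 211.8 * 1.07 = 226.63 sec/km

226.63 s/km


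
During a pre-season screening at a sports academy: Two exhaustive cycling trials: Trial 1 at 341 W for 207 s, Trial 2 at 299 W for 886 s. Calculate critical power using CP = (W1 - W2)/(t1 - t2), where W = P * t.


W1 = 341 * 207 = 70587 J
W2 = 299 * 886 = 264914 J
CP = (70587 - 264914) / (207 - 886)
= -194327 / -679
= 286.2 W

286.2 W


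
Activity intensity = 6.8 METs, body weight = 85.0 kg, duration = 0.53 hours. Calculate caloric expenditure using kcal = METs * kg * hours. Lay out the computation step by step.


kcal = 6.8 * 85.0 * 0.53
= 578.0 * 0.53
= 306.34 kcal

306.34 kcal


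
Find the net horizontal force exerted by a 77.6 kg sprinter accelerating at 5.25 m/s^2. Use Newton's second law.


Newton's second law: F = m * a
F = 77.6 * 5.25 = 407.4 N

407.4 N


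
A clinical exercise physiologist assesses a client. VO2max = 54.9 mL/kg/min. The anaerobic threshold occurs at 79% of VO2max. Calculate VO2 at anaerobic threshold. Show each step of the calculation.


AT fraction = 79 / 100 = 0.79
AT VO2 = 54.9 * 0.79
= 43.37 mL/kg/min

43.37 mL/kg/min


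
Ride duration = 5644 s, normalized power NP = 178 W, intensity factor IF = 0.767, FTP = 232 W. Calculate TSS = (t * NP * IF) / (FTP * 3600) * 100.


Numerator = 5644 * 178 * 0.767 = 770552.744
Denominator = 232 * 3600 = 835200
TSS = 770552.744 / 835200 * 100
= 92.26

92.26 TSS


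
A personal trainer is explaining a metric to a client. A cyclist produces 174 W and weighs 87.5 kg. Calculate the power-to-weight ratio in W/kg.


P/W = power / mass
= 174 / 87.5
= 1.989 W/kg

1.989 W/kg


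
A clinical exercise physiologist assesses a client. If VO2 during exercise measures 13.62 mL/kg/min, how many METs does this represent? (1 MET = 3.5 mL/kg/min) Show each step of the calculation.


METs = VO2 / 3.5 = 13.62 / 3.5 = 3.89

3.89 METs


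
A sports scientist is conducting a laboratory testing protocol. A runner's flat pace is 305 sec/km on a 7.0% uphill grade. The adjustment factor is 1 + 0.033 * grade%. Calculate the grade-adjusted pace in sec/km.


Factor = 1 + 0.033 * 7.0 = 1.231
Adjusted pace = 305 * 1.231
= 375.46 sec/km

375.46 s/km


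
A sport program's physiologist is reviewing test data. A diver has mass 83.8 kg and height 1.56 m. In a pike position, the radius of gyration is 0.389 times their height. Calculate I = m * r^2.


r = 0.389 * 1.56 = 0.60684 m
I = m * r^2 = 83.8 * 0.368255 = 30.86 kg*m^2

30.86 kg*m^2


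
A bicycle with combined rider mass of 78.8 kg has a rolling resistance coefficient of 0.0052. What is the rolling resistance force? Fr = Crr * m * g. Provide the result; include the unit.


Fr = 0.0052 * 78.8 * 9.81
= 0.40976 * 9.81
= 4.02 N

4.02 N


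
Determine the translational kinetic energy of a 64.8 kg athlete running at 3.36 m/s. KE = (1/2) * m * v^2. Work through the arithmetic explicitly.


KE = 0.5 * m * v^2
= 0.5 * 64.8 * 3.36^2
= 0.5 * 64.8 * 11.2896
= 365.78 J

365.78 J


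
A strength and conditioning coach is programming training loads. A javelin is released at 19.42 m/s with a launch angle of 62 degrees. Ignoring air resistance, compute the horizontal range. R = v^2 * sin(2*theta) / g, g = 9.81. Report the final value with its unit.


Launch speed squared = 377.1364
sin(2 * 62 deg) = 0.829038
Range = 377.1364 * 0.829038 / 9.81
= 31.872 m

31.872 m


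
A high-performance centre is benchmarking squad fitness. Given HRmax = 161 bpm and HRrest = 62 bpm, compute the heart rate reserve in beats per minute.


Heart rate reserve = maximum HR minus resting HR
HRR = 161 - 62 = 99 bpm

99 bpm


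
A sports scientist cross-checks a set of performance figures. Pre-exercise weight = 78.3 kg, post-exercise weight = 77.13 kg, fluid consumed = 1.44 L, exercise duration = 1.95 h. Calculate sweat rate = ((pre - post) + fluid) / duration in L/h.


Weight loss = 78.3 - 77.13 = 1.17 kg (approx L)
Total sweat = 1.17 + 1.44 = 2.61 L
Sweat rate = 2.61 / 1.95 = 1.338 L/h

1.338 L/h


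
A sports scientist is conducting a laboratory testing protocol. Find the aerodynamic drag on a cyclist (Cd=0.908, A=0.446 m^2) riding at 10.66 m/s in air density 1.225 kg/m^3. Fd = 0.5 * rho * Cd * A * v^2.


Fd = 0.5 * 1.225 * 0.908 * 0.446 * 10.66^2
= 0.5 * 1.225 * 0.908 * 0.446 * 113.6356
= 28.187 N

28.187 N


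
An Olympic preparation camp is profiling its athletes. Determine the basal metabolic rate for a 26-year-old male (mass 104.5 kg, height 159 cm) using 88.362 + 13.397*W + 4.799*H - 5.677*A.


BMR = 88.362 + 13.397*104.5 + 4.799*159 - 5.677*26
= 2103.79 kcal/day

2103.79 kcal/day


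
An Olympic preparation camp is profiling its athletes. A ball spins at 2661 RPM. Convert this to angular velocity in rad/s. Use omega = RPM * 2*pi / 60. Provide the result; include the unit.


omega = 2661 * 2 * pi / 60
= 2661 * 6.28318531 / 60
= 16719.556 / 60
= 278.659 rad/s

278.659 rad/s


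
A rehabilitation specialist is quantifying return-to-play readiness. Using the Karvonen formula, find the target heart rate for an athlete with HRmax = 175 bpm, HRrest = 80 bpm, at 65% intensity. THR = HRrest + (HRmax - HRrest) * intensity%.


HRR = 175 - 80 = 95
THR = 80 + 95 * 0.65
= 80 + 61.75
= 141.75 bpm

141.75 bpm


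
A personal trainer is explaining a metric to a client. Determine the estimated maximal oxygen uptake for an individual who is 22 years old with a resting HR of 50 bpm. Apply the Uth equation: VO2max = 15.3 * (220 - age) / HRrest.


HRmax = 220 - 22 = 198
VO2max = 15.3 * (198 / 50)
= 15.3 * 3.96
= 60.59 mL/kg/min

60.59 mL/kg/min


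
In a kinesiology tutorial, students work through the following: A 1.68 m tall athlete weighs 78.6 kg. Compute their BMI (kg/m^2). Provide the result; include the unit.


height^2 = 2.8224 m^2
BMI = 78.6 / 2.8224 = 27.85 kg/m^2

27.85 kg/m^2


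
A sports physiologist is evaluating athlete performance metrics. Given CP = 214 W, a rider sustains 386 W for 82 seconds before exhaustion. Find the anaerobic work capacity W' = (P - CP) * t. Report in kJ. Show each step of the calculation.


Excess power = 386 - 214 = 172 W
Work above CP = 172 * 82 = 14104 J
W' = 14.104 kJ

14.104 kJ


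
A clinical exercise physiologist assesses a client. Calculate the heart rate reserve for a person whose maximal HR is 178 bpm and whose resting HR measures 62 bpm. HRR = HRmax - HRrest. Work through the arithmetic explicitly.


HRmax = 178 bpm
HRrest = 62 bpm
HRR = 178 - 62 = 116 bpm

116 bpm


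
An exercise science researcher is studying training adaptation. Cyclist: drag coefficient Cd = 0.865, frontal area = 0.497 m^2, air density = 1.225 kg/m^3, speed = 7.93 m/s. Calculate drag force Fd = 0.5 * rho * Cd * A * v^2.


v^2 = 7.93^2 = 62.8849
Fd = 0.5 * 1.225 * 0.865 * 0.497 * 62.8849
= 16.559 N

16.559 N


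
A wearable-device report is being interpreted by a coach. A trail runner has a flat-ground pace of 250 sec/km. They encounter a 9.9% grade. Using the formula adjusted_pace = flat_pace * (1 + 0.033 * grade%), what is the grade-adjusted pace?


Grade factor = 1 + 0.033 * 9.9 = 1.3267
Adjusted = 250 * 1.3267 = 331.68 sec/km

331.68 s/km


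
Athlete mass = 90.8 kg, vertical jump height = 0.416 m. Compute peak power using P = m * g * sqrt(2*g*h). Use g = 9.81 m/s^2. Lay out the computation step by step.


sqrt(2 * 9.81 * 0.416) = sqrt(8.16192) = 2.856907 m/s
P = 90.8 * 9.81 * 2.856907
= 2544.78 W

2544.78 W


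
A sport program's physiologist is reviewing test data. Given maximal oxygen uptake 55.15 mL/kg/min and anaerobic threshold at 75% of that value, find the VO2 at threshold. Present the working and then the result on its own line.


Percentage as decimal = 0.75
VO2 at AT = 55.15 * 0.75 = 41.36 mL/kg/min

41.36 mL/kg/min


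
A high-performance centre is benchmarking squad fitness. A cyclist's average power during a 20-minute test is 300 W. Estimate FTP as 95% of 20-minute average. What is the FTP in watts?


FTP = 20-min power * 0.95
= 300 * 0.95
= 285.0 W

285.0 W


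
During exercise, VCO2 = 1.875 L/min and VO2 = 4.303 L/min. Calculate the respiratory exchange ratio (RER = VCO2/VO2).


RER = VCO2 / VO2
= 1.875 / 4.303
= 0.4357

0.4357


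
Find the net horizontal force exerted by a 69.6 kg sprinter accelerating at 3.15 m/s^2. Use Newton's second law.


Newton's second law: F = m * a
F = 69.6 * 3.15 = 219.24 N

219.24 N


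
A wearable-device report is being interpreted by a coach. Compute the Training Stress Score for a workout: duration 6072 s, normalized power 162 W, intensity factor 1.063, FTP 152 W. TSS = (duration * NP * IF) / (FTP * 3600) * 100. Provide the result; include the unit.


Product = 6072 * 162 * 1.063 = 1045634.832
Base = 152 * 3600 = 547200
TSS = 1045634.832 / 547200 * 100 = 191.09

191.09 TSS


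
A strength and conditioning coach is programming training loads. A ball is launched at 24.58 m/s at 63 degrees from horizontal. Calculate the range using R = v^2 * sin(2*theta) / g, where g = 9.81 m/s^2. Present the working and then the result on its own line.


sin(2 * 63) = sin(126) = 0.809017
v^2 = 24.58^2 = 604.1764
R = 604.1764 * 0.809017 / 9.81
= 49.826 m

49.826 m


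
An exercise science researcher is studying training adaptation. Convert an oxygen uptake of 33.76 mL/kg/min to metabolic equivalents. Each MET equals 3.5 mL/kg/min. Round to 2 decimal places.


One MET = 3.5 mL/kg/min
Number of METs = 33.76 / 3.5
= 9.65 METs

9.65 METs


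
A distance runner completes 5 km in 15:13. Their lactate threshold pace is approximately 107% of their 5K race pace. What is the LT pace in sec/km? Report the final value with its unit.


Convert to seconds: 15 min 13 s = 913 s
Pace per km = 913 / 5 = 182.6 s/km
LT pace = 182.6 * 1.07 = 195.38 s/km

195.38 s/km


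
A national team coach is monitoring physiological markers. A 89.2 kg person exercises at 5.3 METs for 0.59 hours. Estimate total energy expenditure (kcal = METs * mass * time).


Energy = METs * mass(kg) * time(h)
= 5.3 * 89.2 * 0.59
= 278.93 kcal

278.93 kcal


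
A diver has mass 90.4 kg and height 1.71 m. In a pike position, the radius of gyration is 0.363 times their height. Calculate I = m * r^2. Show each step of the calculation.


r = 0.363 * 1.71 = 0.62073 m
I = m * r^2 = 90.4 * 0.385306 = 34.832 kg*m^2

34.832 kg*m^2


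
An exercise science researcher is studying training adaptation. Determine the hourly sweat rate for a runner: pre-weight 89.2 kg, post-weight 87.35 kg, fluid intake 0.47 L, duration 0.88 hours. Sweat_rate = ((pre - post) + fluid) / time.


Mass lost = 89.2 - 87.35 = 1.85 kg
Add fluid consumed: 1.85 + 0.47 = 2.32 L total sweat
Sweat rate = 2.32 / 0.88 = 2.636 L/h

2.636 L/h


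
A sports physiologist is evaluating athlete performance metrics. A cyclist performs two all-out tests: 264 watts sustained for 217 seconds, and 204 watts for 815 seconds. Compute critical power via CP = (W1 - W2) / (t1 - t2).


W1 = P1 * t1 = 264 * 217 = 57288 J
W2 = P2 * t2 = 204 * 815 = 166260 J
CP = (57288 - 166260) / (217 - 815)
= 182.23 W

182.23 W


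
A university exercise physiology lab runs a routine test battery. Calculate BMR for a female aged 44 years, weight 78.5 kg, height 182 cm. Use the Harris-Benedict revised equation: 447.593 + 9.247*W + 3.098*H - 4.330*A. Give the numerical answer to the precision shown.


Substituting values:
W term = 9.247 * 78.5 = 725.8895
H term = 3.098 * 182 = 563.836
A term = 4.330 * 44 = 190.52
BMR = 1546.8 kcal/day

1546.8 kcal/day


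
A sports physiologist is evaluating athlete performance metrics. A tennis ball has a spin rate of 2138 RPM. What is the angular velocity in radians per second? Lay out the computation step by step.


Convert RPM to rad/s: multiply by 2*pi and divide by 60
omega = 2138 * 2 * pi / 60
= 223.891 rad/s

223.891 rad/s


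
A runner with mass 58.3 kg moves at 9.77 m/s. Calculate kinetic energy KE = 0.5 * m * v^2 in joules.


v^2 = 9.77^2 = 95.4529
KE = 0.5 * 58.3 * 95.4529
= 2782.45 J

2782.45 J


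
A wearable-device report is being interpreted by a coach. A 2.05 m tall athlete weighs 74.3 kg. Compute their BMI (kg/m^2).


height^2 = 4.2025 m^2
BMI = 74.3 / 4.2025 = 17.68 kg/m^2

17.68 kg/m^2


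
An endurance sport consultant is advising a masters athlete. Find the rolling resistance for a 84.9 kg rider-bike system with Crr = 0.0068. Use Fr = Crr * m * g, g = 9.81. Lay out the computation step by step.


m * g = 84.9 * 9.81 = 832.869 N
Fr = 0.0068 * 832.869 = 5.664 N

5.664 N


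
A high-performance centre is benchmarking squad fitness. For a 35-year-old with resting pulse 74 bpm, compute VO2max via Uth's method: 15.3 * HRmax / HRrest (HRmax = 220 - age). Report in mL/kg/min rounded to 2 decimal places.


Step 1: HRmax = 220 - 35 = 185 bpm
Step 2: Ratio = 185 / 74 = 2.5
Step 3: VO2max = 15.3 * 2.5 = 38.25 mL/kg/min

38.25 mL/kg/min


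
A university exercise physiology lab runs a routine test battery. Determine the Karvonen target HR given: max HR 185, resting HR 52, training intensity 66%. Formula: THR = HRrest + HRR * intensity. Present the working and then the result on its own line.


HRR = HRmax - HRrest = 185 - 52 = 133
THR = 52 + 133 * 0.66
= 139.78 bpm

139.78 bpm


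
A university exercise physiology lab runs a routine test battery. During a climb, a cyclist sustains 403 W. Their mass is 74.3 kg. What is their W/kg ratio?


Power-to-weight = 403 W / 74.3 kg
= 5.424 W/kg

5.424 W/kg


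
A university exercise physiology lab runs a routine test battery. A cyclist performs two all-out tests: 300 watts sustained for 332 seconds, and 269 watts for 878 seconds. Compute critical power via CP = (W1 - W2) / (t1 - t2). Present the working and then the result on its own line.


W1 = P1 * t1 = 300 * 332 = 99600 J
W2 = P2 * t2 = 269 * 878 = 236182 J
CP = (99600 - 236182) / (332 - 878)
= 250.15 W

250.15 W


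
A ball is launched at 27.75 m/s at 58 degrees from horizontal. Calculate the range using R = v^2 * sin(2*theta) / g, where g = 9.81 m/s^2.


sin(2 * 58) = sin(116) = 0.898794
v^2 = 27.75^2 = 770.0625
R = 770.0625 * 0.898794 / 9.81
= 70.553 m

70.553 m


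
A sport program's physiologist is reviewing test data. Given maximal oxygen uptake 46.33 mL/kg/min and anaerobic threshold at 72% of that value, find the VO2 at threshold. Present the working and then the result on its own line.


Percentage as decimal = 0.72
VO2 at AT = 46.33 * 0.72 = 33.36 mL/kg/min

33.36 mL/kg/min


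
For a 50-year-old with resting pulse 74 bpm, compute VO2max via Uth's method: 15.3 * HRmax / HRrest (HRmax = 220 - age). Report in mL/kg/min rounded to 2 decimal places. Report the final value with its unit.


Step 1: HRmax = 220 - 50 = 170 bpm
Step 2: Ratio = 170 / 74 = 2.2973
Step 3: VO2max = 15.3 * 2.2973 = 35.15 mL/kg/min

35.15 mL/kg/min


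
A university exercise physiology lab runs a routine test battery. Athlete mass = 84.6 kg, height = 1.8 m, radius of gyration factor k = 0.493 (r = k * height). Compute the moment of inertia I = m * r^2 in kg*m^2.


r = k * height = 0.493 * 1.8 = 0.8874 m
r^2 = 0.8874^2 = 0.787479
I = 84.6 * 0.787479 = 66.621 kg*m^2

66.621 kg*m^2


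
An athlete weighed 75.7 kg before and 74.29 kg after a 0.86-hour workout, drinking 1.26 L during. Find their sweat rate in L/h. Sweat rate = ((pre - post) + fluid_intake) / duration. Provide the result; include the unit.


Body mass change = 1.41 kg
Total sweat loss = 1.41 + 1.26 = 2.67 L
Rate = 2.67 / 0.86 = 3.105 L/h

3.105 L/h


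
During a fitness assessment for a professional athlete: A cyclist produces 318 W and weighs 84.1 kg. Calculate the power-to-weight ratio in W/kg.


P/W = power / mass
= 318 / 84.1
= 3.781 W/kg

3.781 W/kg


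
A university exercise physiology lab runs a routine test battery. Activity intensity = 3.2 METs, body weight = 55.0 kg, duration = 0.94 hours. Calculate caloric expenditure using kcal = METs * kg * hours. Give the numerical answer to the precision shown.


kcal = 3.2 * 55.0 * 0.94
= 176.0 * 0.94
= 165.44 kcal

165.44 kcal


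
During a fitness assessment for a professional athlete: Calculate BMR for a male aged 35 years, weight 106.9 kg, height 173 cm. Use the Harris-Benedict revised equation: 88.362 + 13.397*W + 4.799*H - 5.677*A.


Substituting values:
W term = 13.397 * 106.9 = 1432.1393
H term = 4.799 * 173 = 830.227
A term = 5.677 * 35 = 198.695
BMR = 2152.03 kcal/day

2152.03 kcal/day


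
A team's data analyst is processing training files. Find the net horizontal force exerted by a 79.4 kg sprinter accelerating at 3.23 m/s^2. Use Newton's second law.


Newton's second law: F = m * a
F = 79.4 * 3.23 = 256.46 N

256.46 N


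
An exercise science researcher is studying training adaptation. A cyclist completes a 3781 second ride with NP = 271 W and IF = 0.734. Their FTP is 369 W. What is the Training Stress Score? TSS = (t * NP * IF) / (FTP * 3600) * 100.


t * NP * IF = 3781 * 271 * 0.734 = 752093.834
FTP * 3600 = 1328400
TSS = (752093.834 / 1328400) * 100 = 56.62

56.62 TSS


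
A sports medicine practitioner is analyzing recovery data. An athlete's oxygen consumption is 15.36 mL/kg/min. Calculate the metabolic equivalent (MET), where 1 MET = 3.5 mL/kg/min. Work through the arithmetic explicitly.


MET = VO2 / 3.5
= 15.36 / 3.5
= 4.39 METs

4.39 METs


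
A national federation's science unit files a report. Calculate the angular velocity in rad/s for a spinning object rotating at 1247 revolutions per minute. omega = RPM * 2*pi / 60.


omega = RPM * 2*pi / 60
= 1247 * 6.28318531 / 60
= 130.586 rad/s

130.586 rad/s


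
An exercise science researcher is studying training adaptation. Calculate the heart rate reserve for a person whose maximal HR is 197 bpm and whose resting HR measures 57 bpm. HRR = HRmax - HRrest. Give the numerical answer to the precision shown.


HRmax = 197 bpm
HRrest = 57 bpm
HRR = 197 - 57 = 140 bpm

140 bpm


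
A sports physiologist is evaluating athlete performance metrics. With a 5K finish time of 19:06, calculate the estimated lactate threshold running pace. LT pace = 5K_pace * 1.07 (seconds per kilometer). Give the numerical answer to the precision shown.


Race duration = 1146 s for 5 km
Average pace = 1146 / 5 = 229.2 s/km
LT pace = 229.2 * 1.07
= 245.24 s/km

245.24 s/km


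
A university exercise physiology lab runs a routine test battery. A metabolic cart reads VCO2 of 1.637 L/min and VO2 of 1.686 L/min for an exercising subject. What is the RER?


RER = VCO2 / VO2 = 1.637 / 1.686 = 0.9709

0.9709


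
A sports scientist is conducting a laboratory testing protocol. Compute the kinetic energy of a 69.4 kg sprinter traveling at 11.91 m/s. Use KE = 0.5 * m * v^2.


Velocity squared = 141.8481
KE = 0.5 * 69.4 * 141.8481 = 4922.13 J

4922.13 J


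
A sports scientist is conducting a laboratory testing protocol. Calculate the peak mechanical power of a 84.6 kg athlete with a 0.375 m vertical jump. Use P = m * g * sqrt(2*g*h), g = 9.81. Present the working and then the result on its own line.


First, sqrt(2gh) = sqrt(2 * 9.81 * 0.375)
= sqrt(7.3575) = 2.712471 m/s
Power = 84.6 * 9.81 * 2.712471 = 2251.15 W

2251.15 W


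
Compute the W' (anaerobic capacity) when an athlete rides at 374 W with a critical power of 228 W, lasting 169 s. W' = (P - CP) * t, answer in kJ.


Above-CP power = 146 W
Duration = 169 s
W' = 146 * 169 = 24674 J
Convert: 24674 / 1000 = 24.674 kJ

24.674 kJ


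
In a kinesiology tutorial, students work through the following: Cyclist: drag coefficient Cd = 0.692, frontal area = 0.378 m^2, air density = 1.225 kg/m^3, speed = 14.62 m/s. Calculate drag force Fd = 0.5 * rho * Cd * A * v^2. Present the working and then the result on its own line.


v^2 = 14.62^2 = 213.7444
Fd = 0.5 * 1.225 * 0.692 * 0.378 * 213.7444
= 34.245 N

34.245 N


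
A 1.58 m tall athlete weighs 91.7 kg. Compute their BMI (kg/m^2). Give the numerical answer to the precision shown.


height^2 = 2.4964 m^2
BMI = 91.7 / 2.4964 = 36.73 kg/m^2

36.73 kg/m^2


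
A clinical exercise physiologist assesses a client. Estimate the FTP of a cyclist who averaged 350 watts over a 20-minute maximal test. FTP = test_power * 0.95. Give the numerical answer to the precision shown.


FTP = 350 * 0.95 = 332.5 W

332.5 W


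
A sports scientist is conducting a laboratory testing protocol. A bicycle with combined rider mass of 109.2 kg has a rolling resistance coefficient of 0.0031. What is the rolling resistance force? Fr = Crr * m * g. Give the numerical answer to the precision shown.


Fr = 0.0031 * 109.2 * 9.81
= 0.33852 * 9.81
= 3.321 N

3.321 N


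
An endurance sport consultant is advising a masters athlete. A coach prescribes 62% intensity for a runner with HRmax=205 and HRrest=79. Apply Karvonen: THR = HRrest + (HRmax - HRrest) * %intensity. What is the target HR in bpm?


Heart rate reserve = 205 - 79 = 126
Intensity fraction = 62 / 100 = 0.62
THR = 79 + 126 * 0.62 = 157.12 bpm

157.12 bpm


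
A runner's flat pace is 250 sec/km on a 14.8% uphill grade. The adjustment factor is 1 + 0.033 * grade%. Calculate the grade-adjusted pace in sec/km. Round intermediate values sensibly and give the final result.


Factor = 1 + 0.033 * 14.8 = 1.4884
Adjusted pace = 250 * 1.4884
= 372.1 sec/km

372.1 s/km


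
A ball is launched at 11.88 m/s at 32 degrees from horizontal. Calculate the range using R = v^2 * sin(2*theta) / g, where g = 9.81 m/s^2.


sin(2 * 32) = sin(64) = 0.898794
v^2 = 11.88^2 = 141.1344
R = 141.1344 * 0.898794 / 9.81
= 12.931 m

12.931 m


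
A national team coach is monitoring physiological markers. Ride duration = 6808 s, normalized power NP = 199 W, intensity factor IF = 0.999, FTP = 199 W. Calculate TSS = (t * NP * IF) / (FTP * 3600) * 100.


Numerator = 6808 * 199 * 0.999 = 1353437.208
Denominator = 199 * 3600 = 716400
TSS = 1353437.208 / 716400 * 100
= 188.92

188.92 TSS


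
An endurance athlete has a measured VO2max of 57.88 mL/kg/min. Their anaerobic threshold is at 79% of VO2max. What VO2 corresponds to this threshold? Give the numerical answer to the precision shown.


Anaerobic threshold VO2 = VO2max * 79%
= 57.88 * 0.79
= 45.73 mL/kg/min

45.73 mL/kg/min


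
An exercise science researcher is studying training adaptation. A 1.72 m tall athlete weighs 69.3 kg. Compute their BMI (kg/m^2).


height^2 = 2.9584 m^2
BMI = 69.3 / 2.9584 = 23.42 kg/m^2

23.42 kg/m^2


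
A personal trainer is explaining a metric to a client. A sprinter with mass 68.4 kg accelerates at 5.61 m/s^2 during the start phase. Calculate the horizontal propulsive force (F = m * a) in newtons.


F = m * a
= 68.4 * 5.61
= 383.72 N

383.72 N


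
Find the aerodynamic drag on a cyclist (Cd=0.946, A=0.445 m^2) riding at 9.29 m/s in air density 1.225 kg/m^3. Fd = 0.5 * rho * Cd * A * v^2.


Fd = 0.5 * 1.225 * 0.946 * 0.445 * 9.29^2
= 0.5 * 1.225 * 0.946 * 0.445 * 86.3041
= 22.253 N

22.253 N


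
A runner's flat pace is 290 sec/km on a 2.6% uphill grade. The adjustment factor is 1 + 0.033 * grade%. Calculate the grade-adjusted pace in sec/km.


Factor = 1 + 0.033 * 2.6 = 1.0858
Adjusted pace = 290 * 1.0858
= 314.88 sec/km

314.88 s/km


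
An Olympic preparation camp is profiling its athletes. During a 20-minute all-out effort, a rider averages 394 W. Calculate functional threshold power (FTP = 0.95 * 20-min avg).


FTP = 0.95 * 394
= 374.3 W

374.3 W


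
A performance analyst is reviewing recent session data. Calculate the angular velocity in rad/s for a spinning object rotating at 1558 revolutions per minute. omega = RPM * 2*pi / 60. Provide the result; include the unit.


omega = RPM * 2*pi / 60
= 1558 * 6.28318531 / 60
= 163.153 rad/s

163.153 rad/s


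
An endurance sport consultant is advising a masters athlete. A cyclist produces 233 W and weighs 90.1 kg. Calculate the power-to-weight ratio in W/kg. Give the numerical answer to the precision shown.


P/W = power / mass
= 233 / 90.1
= 2.586 W/kg

2.586 W/kg


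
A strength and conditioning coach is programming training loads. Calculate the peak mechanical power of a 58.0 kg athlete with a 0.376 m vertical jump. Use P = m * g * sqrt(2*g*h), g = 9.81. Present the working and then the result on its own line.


First, sqrt(2gh) = sqrt(2 * 9.81 * 0.376)
= sqrt(7.37712) = 2.716085 m/s
Power = 58.0 * 9.81 * 2.716085 = 1545.4 W

1545.4 W


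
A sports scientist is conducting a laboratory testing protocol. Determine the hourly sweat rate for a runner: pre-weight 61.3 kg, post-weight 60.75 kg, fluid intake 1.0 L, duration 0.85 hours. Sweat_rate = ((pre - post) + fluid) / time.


Mass lost = 61.3 - 60.75 = 0.55 kg
Add fluid consumed: 0.55 + 1.0 = 1.55 L total sweat
Sweat rate = 1.55 / 0.85 = 1.824 L/h

1.824 L/h


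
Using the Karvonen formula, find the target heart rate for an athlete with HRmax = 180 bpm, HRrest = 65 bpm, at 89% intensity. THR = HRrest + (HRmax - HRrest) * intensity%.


HRR = 180 - 65 = 115
THR = 65 + 115 * 0.89
= 65 + 102.35
= 167.35 bpm

167.35 bpm


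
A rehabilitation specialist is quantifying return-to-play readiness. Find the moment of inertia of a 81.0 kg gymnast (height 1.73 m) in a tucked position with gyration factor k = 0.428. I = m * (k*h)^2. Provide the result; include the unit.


Radius of gyration = 0.428 * 1.73 = 0.74044 m
I = 81.0 * 0.74044^2
= 81.0 * 0.548251
= 44.408 kg*m^2

44.408 kg*m^2


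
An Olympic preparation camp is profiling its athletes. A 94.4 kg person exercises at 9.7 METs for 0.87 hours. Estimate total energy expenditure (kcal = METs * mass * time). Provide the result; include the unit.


Energy = METs * mass(kg) * time(h)
= 9.7 * 94.4 * 0.87
= 796.64 kcal

796.64 kcal


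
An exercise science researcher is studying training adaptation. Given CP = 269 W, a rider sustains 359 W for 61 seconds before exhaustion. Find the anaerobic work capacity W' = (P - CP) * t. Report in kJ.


Excess power = 359 - 269 = 90 W
Work above CP = 90 * 61 = 5490 J
W' = 5.49 kJ

5.49 kJ


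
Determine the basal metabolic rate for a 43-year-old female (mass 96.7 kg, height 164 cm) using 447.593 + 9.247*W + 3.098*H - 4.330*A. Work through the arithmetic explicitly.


BMR = 447.593 + 9.247*96.7 + 3.098*164 - 4.330*43
= 1663.66 kcal/day

1663.66 kcal/day


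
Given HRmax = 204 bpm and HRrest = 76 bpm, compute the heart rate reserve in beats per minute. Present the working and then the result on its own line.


Heart rate reserve = maximum HR minus resting HR
HRR = 204 - 76 = 128 bpm

128 bpm


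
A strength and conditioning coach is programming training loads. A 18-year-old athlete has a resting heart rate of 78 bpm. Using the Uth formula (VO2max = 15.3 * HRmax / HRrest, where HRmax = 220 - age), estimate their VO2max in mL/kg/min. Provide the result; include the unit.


HRmax = 220 - 18 = 202 bpm
Ratio = HRmax / HRrest = 202 / 78 = 2.5897
VO2max = 15.3 * 2.5897 = 39.62 mL/kg/min

39.62 mL/kg/min


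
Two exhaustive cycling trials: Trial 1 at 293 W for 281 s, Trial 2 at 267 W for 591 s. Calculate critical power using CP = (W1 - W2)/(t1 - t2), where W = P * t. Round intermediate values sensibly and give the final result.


W1 = 293 * 281 = 82333 J
W2 = 267 * 591 = 157797 J
CP = (82333 - 157797) / (281 - 591)
= -75464 / -310
= 243.43 W

243.43 W


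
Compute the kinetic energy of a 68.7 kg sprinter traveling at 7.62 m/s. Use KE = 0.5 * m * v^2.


Velocity squared = 58.0644
KE = 0.5 * 68.7 * 58.0644 = 1994.51 J

1994.51 J


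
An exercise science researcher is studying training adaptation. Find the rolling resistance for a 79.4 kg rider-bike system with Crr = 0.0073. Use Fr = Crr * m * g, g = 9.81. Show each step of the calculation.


m * g = 79.4 * 9.81 = 778.914 N
Fr = 0.0073 * 778.914 = 5.686 N

5.686 N


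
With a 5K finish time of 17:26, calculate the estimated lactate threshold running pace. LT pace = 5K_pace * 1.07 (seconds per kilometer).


Race duration = 1046 s for 5 km
Average pace = 1046 / 5 = 209.2 s/km
LT pace = 209.2 * 1.07
= 223.84 s/km

223.84 s/km


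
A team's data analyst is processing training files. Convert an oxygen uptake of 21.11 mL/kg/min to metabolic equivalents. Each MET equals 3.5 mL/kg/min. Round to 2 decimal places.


One MET = 3.5 mL/kg/min
Number of METs = 21.11 / 3.5
= 6.03 METs

6.03 METs


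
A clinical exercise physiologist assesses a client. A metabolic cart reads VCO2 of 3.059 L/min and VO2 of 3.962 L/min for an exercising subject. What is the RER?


RER = VCO2 / VO2 = 3.059 / 3.962 = 0.7721

0.7721


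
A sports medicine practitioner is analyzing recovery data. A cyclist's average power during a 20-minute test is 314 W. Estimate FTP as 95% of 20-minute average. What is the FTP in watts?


FTP = 20-min power * 0.95
= 314 * 0.95
= 298.3 W

298.3 W


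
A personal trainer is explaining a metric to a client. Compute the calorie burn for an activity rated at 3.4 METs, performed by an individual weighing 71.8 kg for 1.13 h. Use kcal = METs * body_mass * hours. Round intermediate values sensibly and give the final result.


Product of METs and mass = 3.4 * 71.8 = 244.12
Total kcal = 244.12 * 1.13 = 275.86 kcal

275.86 kcal


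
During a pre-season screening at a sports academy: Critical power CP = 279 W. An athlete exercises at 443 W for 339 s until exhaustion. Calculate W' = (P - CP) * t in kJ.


P - CP = 443 - 279 = 164 W
W' = 164 * 339 = 55596 J
= 55596 / 1000 = 55.596 kJ

55.596 kJ


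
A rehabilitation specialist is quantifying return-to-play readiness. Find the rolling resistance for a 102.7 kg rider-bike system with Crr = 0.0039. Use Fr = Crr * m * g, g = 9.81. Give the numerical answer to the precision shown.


m * g = 102.7 * 9.81 = 1007.487 N
Fr = 0.0039 * 1007.487 = 3.929 N

3.929 N


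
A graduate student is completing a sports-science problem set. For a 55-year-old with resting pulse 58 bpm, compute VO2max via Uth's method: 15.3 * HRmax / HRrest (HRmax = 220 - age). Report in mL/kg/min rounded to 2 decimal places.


Step 1: HRmax = 220 - 55 = 165 bpm
Step 2: Ratio = 165 / 58 = 2.8448
Step 3: VO2max = 15.3 * 2.8448 = 43.53 mL/kg/min

43.53 mL/kg/min


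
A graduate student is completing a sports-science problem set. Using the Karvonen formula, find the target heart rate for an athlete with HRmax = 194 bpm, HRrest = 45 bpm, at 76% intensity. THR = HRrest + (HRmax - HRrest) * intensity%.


HRR = 194 - 45 = 149
THR = 45 + 149 * 0.76
= 45 + 113.24
= 158.24 bpm

158.24 bpm


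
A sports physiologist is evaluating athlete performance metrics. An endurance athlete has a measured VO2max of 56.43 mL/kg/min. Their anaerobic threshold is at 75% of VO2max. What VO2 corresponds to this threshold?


Anaerobic threshold VO2 = VO2max * 75%
= 56.43 * 0.75
= 42.32 mL/kg/min

42.32 mL/kg/min


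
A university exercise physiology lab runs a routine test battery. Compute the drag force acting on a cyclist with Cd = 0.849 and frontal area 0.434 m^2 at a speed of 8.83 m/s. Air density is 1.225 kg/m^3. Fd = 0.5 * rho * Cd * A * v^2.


Step 1: v^2 = 77.9689
Step 2: Fd = 0.5 * 1.225 * 0.849 * 0.434 * 77.9689
= 17.596 N

17.596 N
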